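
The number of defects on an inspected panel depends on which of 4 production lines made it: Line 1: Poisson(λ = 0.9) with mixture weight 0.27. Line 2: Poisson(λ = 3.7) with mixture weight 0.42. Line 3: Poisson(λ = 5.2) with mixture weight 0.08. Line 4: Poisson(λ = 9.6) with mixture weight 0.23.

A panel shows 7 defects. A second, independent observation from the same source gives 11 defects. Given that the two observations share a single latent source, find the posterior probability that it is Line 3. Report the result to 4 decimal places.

The responsibility of component k is π_k f_k(x) divided by Σ_j π_j f_j(x).
Since both observations come from the same component, the likelihood for component k is f_k(x₁)·f_k(x₂).
  f_1 = [e^(−0.9)·0.9^7/7! = 3.85835e-05] × [3.19629e-09] = 1.23324e-13
  f_2 = [e^(−3.7)·3.7^7/7! = 0.0465685] × [0.00110198] = 5.13175e-05
  f_3 = [e^(−5.2)·5.2^7/7! = 0.112528] × [0.0103884] = 0.00116899
  f_4 = [e^(−9.6)·9.6^7/7! = 0.100981] × [0.108293] = 0.0109356
Weight by the priors:
  π_1·f_1 = 0.27 × 1.23324e-13 = 3.32976e-14
  π_2·f_2 = 0.42 × 5.13175e-05 = 2.15534e-05
  π_3·f_3 = 0.08 × 0.00116899 = 9.35193e-05
  π_4·f_4 = 0.23 × 0.0109356 = 0.00251518
Sum: 3.32976e-14 + 2.15534e-05 + 9.35193e-05 + 0.00251518 = 0.00263026
P(Line 3 | x) ≈ 0.0356

0.0356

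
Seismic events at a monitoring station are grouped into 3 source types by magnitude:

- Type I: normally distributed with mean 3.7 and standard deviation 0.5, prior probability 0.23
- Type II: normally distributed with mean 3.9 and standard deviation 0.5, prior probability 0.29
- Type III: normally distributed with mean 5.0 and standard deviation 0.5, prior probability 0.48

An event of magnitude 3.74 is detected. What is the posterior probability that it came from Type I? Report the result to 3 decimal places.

P(component k | x) = π_k·f_k(x) / marginal(x), where marginal(x) = Σ_j π_j·f_j(x).
Component likelihoods at x = 3.74:
  p_I = 0.795335
  p_II = 0.758061
  p_III = 0.0333402
Multiply by the mixture weights:
  π_I·p_I = 0.23 × 0.795335 = 0.182927
  π_II·p_II = 0.29 × 0.758061 = 0.219838
  π_III·p_III = 0.48 × 0.0333402 = 0.0160033
Evidence: 0.182927 + 0.219838 + 0.0160033 = 0.418768
Responsibility of Type I: 0.182927 / 0.418768 ≈ 0.437

0.437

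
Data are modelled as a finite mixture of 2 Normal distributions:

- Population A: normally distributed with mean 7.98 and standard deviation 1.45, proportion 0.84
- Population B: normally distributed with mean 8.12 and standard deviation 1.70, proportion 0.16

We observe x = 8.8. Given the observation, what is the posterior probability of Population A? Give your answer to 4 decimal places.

Apply Bayes' rule: the posterior for each component is proportional to its prior times its likelihood at x.
Evaluate each component's likelihood at the observed value:
  L_A = (1/(1.45·√(2π)))·exp(−(8.8−7.98)²/(2·1.45²)) = 0.275133·exp(-0.15990) = 0.234475
  L_B = (1/(1.70·√(2π)))·exp(−(8.8−8.12)²/(2·1.70²)) = 0.234672·exp(-0.08000) = 0.216629
Weight by the priors:
  w_A·L_A = 0.84 × 0.234475 = 0.196959
  w_B·L_B = 0.16 × 0.216629 = 0.0346607
Sum: 0.196959 + 0.0346607 = 0.23162
So the posterior for Population A is 0.196959 / 0.23162 ≈ 0.8504.

0.8504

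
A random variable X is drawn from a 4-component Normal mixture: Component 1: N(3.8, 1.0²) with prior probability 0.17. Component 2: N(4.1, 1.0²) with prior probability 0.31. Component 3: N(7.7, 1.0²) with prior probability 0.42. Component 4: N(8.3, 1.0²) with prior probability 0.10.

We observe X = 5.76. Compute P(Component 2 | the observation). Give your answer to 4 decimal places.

0.4571

Posterior ∝ prior × likelihood, so P(k | x) ∝ P(Z=k) f_k(x); normalise over all components.
Component likelihoods at x = 5.76:
  p_1 = (1/(1.0·√(2π)))·exp(−(5.76−3.8)²/(2·1.0²)) = 0.398942·exp(-1.92080) = 0.0584409
  p_2 = (1/(1.0·√(2π)))·exp(−(5.76−4.1)²/(2·1.0²)) = 0.398942·exp(-1.37780) = 0.100586
  p_3 = (1/(1.0·√(2π)))·exp(−(5.76−7.7)²/(2·1.0²)) = 0.398942·exp(-1.88180) = 0.0607652
  p_4 = (1/(1.0·√(2π)))·exp(−(5.76−8.3)²/(2·1.0²)) = 0.398942·exp(-3.22580) = 0.0158476
Weight by the priors:
  P(Z=1)·p_1 = 0.17 × 0.0584409 = 0.00993496
  P(Z=2)·p_2 = 0.31 × 0.100586 = 0.0311818
  P(Z=3)·p_3 = 0.42 × 0.0607652 = 0.0255214
  P(Z=4)·p_4 = 0.10 × 0.0158476 = 0.00158476
Marginal: 0.00993496 + 0.0311818 + 0.0255214 + 0.00158476 = 0.0682229
So the posterior for Component 2 is 0.0311818 / 0.0682229 ≈ 0.4571.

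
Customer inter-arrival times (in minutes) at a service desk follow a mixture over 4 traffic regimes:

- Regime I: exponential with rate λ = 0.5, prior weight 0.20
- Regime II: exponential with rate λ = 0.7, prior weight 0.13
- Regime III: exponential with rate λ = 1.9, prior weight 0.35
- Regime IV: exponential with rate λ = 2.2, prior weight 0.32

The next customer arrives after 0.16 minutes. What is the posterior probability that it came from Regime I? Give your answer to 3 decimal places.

The responsibility of component k is π_k f_k(x) divided by Σ_j π_j f_j(x).
Component likelihoods at x = 0.16 minutes:
  p_I = 0.5·e^(−0.5·0.16) = 0.5·e^(−0.0800) = 0.461558
  p_II = 0.7·e^(−0.7·0.16) = 0.7·e^(−0.1120) = 0.625831
  p_III = 1.9·e^(−1.9·0.16) = 1.9·e^(−0.3040) = 1.40194
  p_IV = 2.2·e^(−2.2·0.16) = 2.2·e^(−0.3520) = 1.54722
Multiply by the mixture weights:
  π_I·p_I = 0.20 × 0.461558 = 0.0923116
  π_II·p_II = 0.13 × 0.625831 = 0.081358
  π_III·p_III = 0.35 × 1.40194 = 0.490677
  π_IV·p_IV = 0.32 × 1.54722 = 0.495109
Marginal: 0.0923116 + 0.081358 + 0.490677 + 0.495109 = 1.15946
So the posterior for Regime I is 0.0923116 / 1.15946 ≈ 0.080.

0.080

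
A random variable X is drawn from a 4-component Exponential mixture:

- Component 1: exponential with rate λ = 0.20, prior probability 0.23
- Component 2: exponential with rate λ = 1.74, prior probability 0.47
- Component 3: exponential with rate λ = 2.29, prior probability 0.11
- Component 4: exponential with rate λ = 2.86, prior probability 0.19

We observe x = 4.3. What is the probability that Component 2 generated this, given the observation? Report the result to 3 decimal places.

P(component k | x) = P(Z=k)·f_k(x) / marginal(x), where marginal(x) = Σ_j P(Z=j)·f_j(x).
Evaluate each component's likelihood at the observed value:
  f_1 = 0.0846324
  f_2 = 0.000979846
  f_3 = 0.000121154
  f_4 = 1.30441e-05
Prior × likelihood for each component:
  P(Z=1)·f_1 = 0.23 × 0.0846324 = 0.0194655
  P(Z=2)·f_2 = 0.47 × 0.000979846 = 0.000460528
  P(Z=3)·f_3 = 0.11 × 0.000121154 = 1.33269e-05
  P(Z=4)·f_4 = 0.19 × 1.30441e-05 = 2.47837e-06
Sum: 0.0194655 + 0.000460528 + 1.33269e-05 + 2.47837e-06 = 0.0199418
P(Component 2 | the observation) = 0.000460528 / 0.0199418 ≈ 0.023

0.023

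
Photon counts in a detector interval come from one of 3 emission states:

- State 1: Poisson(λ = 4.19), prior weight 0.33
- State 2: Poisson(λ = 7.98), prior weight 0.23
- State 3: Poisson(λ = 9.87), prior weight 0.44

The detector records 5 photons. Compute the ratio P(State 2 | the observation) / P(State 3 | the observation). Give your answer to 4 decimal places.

Posterior odds = (P(Z=i) f_i(x)) / (P(Z=j) f_j(x)); the normalising sum cancels.
Component likelihoods at x = 5 photons:
  f_1 = 0.163003
  f_2 = 0.0922918
  f_3 = 0.0403569
Odds = (0.23/0.44) × (0.0922918/0.0403569) = 0.522727 × 2.28689 ≈ 1.1954

1.1954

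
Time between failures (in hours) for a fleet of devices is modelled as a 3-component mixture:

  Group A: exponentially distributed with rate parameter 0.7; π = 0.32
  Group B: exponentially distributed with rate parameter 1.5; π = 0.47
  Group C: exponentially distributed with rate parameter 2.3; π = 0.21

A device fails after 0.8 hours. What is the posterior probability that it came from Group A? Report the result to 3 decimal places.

0.307

The responsibility of component k is w_k f_k(x) divided by Σ_j w_j f_j(x).
Component likelihoods at x = 0.8 hours:
  L_A = 0.7·e^(−0.7·0.8) = 0.7·e^(−0.5600) = 0.399846
  L_B = 1.5·e^(−1.5·0.8) = 1.5·e^(−1.2000) = 0.451791
  L_C = 2.3·e^(−2.3·0.8) = 2.3·e^(−1.8400) = 0.36528
Weight by the priors:
  w_A·L_A = 0.32 × 0.399846 = 0.127951
  w_B·L_B = 0.47 × 0.451791 = 0.212342
  w_C·L_C = 0.21 × 0.36528 = 0.0767088
Normaliser: 0.127951 + 0.212342 + 0.0767088 = 0.417002
P(Group A | the observation) = 0.127951 / 0.417002 ≈ 0.307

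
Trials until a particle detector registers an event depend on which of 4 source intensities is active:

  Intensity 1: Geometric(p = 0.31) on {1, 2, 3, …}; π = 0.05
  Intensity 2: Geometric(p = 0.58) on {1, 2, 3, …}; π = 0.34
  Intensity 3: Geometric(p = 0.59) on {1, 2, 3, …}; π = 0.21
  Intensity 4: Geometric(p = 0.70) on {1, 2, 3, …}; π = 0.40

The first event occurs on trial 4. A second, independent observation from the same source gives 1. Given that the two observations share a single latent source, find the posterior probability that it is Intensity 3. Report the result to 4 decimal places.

0.2472

Posterior ∝ prior × likelihood, so P(k | x) ∝ π_k f_k(x); normalise over all components.
Since both observations come from the same component, the likelihood for component k is f_k(x₁)·f_k(x₂).
  p_1 = [0.31·(1−0.31)^3 = 0.31·0.328509 = 0.101838] × [0.31] = 0.0315697
  p_2 = [0.58·(1−0.58)^3 = 0.58·0.074088 = 0.042971] × [0.58] = 0.0249232
  p_3 = [0.59·(1−0.59)^3 = 0.59·0.068921 = 0.0406634] × [0.59] = 0.0239914
  p_4 = [0.70·(1−0.70)^3 = 0.70·0.027 = 0.0189] × [0.7] = 0.01323
Multiply by the mixture weights:
  π_1·p_1 = 0.05 × 0.0315697 = 0.00157849
  π_2·p_2 = 0.34 × 0.0249232 = 0.00847389
  π_3·p_3 = 0.21 × 0.0239914 = 0.00503819
  π_4·p_4 = 0.40 × 0.01323 = 0.005292
Normaliser: 0.00157849 + 0.00847389 + 0.00503819 + 0.005292 = 0.0203826
P(Intensity 3 | x₁,x₂) = 0.00503819 / 0.0203826 ≈ 0.2472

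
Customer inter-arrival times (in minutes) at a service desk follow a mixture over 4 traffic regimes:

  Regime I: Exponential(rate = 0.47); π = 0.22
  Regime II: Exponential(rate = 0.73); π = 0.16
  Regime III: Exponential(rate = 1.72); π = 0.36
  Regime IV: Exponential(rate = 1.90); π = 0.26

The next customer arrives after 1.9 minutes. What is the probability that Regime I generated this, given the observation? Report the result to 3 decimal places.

0.390

By Bayes' theorem, P(k | x) = π_k f_k(x) / Σ_j π_j f_j(x).
Exponential densities:
  L_I = 0.47·e^(−0.47·1.9) = 0.47·e^(−0.8930) = 0.19243
  L_II = 0.73·e^(−0.73·1.9) = 0.73·e^(−1.3870) = 0.182371
  L_III = 1.72·e^(−1.72·1.9) = 1.72·e^(−3.2680) = 0.0655019
  L_IV = 1.90·e^(−1.90·1.9) = 1.90·e^(−3.6100) = 0.0513985
Weight by the priors:
  π_I·L_I = 0.22 × 0.19243 = 0.0423346
  π_II·L_II = 0.16 × 0.182371 = 0.0291794
  π_III·L_III = 0.36 × 0.0655019 = 0.0235807
  π_IV·L_IV = 0.26 × 0.0513985 = 0.0133636
Denominator: 0.0423346 + 0.0291794 + 0.0235807 + 0.0133636 = 0.108458
Responsibility of Regime I: 0.0423346 / 0.108458 ≈ 0.390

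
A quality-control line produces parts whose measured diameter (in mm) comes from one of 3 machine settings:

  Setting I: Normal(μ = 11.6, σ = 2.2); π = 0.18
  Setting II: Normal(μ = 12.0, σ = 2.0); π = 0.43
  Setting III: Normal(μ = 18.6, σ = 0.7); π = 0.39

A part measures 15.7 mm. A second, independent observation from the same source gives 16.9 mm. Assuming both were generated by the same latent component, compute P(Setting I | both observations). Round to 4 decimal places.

P(component k | x) = w_k·f_k(x) / marginal(x), where marginal(x) = Σ_j w_j·f_j(x).
Since both observations come from the same component, the likelihood for component k is f_k(x₁)·f_k(x₂).
  f_I = [(1/(2.2·√(2π)))·exp(−(15.7−11.6)²/(2·2.2²)) = 0.181337·exp(-1.73657) = 0.0319378] × [0.00995923] = 0.000318076
  f_II = [(1/(2.0·√(2π)))·exp(−(15.7−12.0)²/(2·2.0²)) = 0.199471·exp(-1.71125) = 0.0360324] × [0.00991868] = 0.000357394
  f_III = [(1/(0.7·√(2π)))·exp(−(15.7−18.6)²/(2·0.7²)) = 0.569918·exp(-8.58163) = 0.00010687] × [0.0298598] = 3.19112e-06
Unnormalised posteriors:
  w_I·f_I = 0.18 × 0.000318076 = 5.72536e-05
  w_II·f_II = 0.43 × 0.000357394 = 0.000153679
  w_III·f_III = 0.39 × 3.19112e-06 = 1.24454e-06
Evidence: 5.72536e-05 + 0.000153679 + 1.24454e-06 = 0.000212178
P(Setting I | x₁, x₂) = 5.72536e-05 / 0.000212178 ≈ 0.2698

0.2698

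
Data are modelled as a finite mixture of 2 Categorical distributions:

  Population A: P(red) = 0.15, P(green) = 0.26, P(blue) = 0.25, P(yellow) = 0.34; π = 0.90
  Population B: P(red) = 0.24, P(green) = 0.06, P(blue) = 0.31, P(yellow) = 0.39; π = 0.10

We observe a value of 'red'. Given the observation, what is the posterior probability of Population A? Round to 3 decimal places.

P(component k | x) = w_k·f_k(x) / marginal(x), where marginal(x) = Σ_j w_j·f_j(x).
Categorical probabilities:
  p_A = P(red | comp) = 0.15
  p_B = P(red | comp) = 0.24
Prior × likelihood for each component:
  w_A·p_A = 0.90 × 0.15 = 0.135
  w_B·p_B = 0.10 × 0.24 = 0.024
Sum: 0.135 + 0.024 = 0.159
Responsibility of Population A: 0.135 / 0.159 ≈ 0.849

0.849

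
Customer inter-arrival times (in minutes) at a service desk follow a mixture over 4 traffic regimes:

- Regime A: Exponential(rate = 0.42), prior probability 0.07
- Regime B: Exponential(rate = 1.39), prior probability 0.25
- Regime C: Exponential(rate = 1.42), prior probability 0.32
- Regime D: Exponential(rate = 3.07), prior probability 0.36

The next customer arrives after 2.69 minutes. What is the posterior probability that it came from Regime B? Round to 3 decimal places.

The responsibility of component k is π_k f_k(x) divided by Σ_j π_j f_j(x).
Component likelihoods at x = 2.69 minutes:
  L_A = 0.42·e^(−0.42·2.69) = 0.42·e^(−1.1298) = 0.135701
  L_B = 1.39·e^(−1.39·2.69) = 1.39·e^(−3.7391) = 0.0330479
  L_C = 1.42·e^(−1.42·2.69) = 1.42·e^(−3.8198) = 0.0311437
  L_D = 3.07·e^(−3.07·2.69) = 3.07·e^(−8.2583) = 0.000795434
Weight by the priors:
  π_A·L_A = 0.07 × 0.135701 = 0.00949908
  π_B·L_B = 0.25 × 0.0330479 = 0.00826198
  π_C·L_C = 0.32 × 0.0311437 = 0.00996599
  π_D·L_D = 0.36 × 0.000795434 = 0.000286356
Denominator: 0.00949908 + 0.00826198 + 0.00996599 + 0.000286356 = 0.0280134
Responsibility of Regime B: 0.00826198 / 0.0280134 ≈ 0.295

0.295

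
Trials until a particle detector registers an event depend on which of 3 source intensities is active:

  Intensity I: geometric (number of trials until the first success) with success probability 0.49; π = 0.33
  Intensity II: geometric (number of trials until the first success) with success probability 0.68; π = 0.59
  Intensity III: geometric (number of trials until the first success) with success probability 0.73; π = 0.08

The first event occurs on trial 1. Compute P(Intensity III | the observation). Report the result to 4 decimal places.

0.0940

P(component k | x) = π_k·f_k(x) / marginal(x), where marginal(x) = Σ_j π_j·f_j(x).
Evaluate each component's likelihood at the observed value:
  L_I = 0.49·(1−0.49)^0 = 0.49·1 = 0.49
  L_II = 0.68·(1−0.68)^0 = 0.68·1 = 0.68
  L_III = 0.73·(1−0.73)^0 = 0.73·1 = 0.73
Multiply by the mixture weights:
  π_I·L_I = 0.33 × 0.49 = 0.1617
  π_II·L_II = 0.59 × 0.68 = 0.4012
  π_III·L_III = 0.08 × 0.73 = 0.0584
Evidence: 0.1617 + 0.4012 + 0.0584 = 0.6213
So the posterior for Intensity III is 0.0584 / 0.6213 ≈ 0.0940.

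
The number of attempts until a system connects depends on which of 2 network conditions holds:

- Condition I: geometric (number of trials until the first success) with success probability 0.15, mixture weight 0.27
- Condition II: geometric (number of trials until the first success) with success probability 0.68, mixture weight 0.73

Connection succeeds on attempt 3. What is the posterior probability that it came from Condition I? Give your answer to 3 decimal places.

By Bayes' theorem, P(k | x) = π_k f_k(x) / Σ_j π_j f_j(x).
Geometric probabilities:
  L_I = 0.15·(1−0.15)^2 = 0.15·0.7225 = 0.108375
  L_II = 0.68·(1−0.68)^2 = 0.68·0.1024 = 0.069632
Multiply by the mixture weights:
  π_I·L_I = 0.27 × 0.108375 = 0.0292612
  π_II·L_II = 0.73 × 0.069632 = 0.0508314
Marginal: 0.0292612 + 0.0508314 = 0.0800926
So the posterior for Condition I is 0.0292612 / 0.0800926 ≈ 0.365.

0.365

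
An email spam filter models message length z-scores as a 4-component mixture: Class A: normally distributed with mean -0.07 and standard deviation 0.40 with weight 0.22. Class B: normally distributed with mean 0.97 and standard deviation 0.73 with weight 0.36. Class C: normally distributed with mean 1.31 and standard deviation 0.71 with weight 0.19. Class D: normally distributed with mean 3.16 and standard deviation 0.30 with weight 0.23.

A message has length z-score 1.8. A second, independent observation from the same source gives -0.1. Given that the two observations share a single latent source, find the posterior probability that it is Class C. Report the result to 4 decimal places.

0.2548

Apply Bayes' rule: the posterior for each component is proportional to its prior times its likelihood at x.
Since both observations come from the same component, the likelihood for component k is f_k(x₁)·f_k(x₂).
  f_A = [1.79045e-05] × [0.994555] = 1.7807e-05
  f_B = [0.286334] × [0.186664] = 0.0534483
  f_C = [0.442818] × [0.0782084] = 0.0346321
  f_D = [4.58323e-05] × [3.03443e-26] = 1.39075e-30
Unnormalised posteriors:
  π_A·f_A = 0.22 × 1.7807e-05 = 3.91753e-06
  π_B·f_B = 0.36 × 0.0534483 = 0.0192414
  π_C·f_C = 0.19 × 0.0346321 = 0.0065801
  π_D·f_D = 0.23 × 1.39075e-30 = 3.19873e-31
Denominator: 3.91753e-06 + 0.0192414 + 0.0065801 + 3.19873e-31 = 0.0258254
P(Class C | x₁,x₂) = 0.0065801 / 0.0258254 ≈ 0.2548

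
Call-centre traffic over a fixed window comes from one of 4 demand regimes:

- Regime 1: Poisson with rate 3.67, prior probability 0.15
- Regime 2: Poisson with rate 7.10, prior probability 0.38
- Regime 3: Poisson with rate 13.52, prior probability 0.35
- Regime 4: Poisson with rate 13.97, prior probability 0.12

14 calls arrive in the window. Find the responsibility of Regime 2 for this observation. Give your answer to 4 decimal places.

0.0567

Apply Bayes' rule: the posterior for each component is proportional to its prior times its likelihood at x.
Component likelihoods at x = 14 calls:
  L_1 = 2.34993e-05
  L_2 = 0.00782921
  L_3 = 0.1051
  L_4 = 0.105986
Unnormalised posteriors:
  π_1·L_1 = 0.15 × 2.34993e-05 = 3.5249e-06
  π_2·L_2 = 0.38 × 0.00782921 = 0.0029751
  π_3·L_3 = 0.35 × 0.1051 = 0.0367851
  π_4·L_4 = 0.12 × 0.105986 = 0.0127183
Denominator: 3.5249e-06 + 0.0029751 + 0.0367851 + 0.0127183 = 0.052482
Responsibility of Regime 2: 0.0029751 / 0.052482 ≈ 0.0567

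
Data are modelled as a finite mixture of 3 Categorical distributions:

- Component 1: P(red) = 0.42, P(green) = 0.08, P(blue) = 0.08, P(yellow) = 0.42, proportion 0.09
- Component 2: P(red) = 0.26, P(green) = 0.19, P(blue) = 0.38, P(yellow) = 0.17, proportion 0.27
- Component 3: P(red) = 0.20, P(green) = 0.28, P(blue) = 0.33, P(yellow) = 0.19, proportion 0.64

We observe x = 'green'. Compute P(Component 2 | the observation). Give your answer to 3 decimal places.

The responsibility of component k is P(Z=k) f_k(x) divided by Σ_j P(Z=j) f_j(x).
Component likelihoods at x = 'green':
  f_1 = P(green | comp) = 0.08
  f_2 = P(green | comp) = 0.19
  f_3 = P(green | comp) = 0.28
Multiply by the mixture weights:
  P(Z=1)·f_1 = 0.09 × 0.08 = 0.0072
  P(Z=2)·f_2 = 0.27 × 0.19 = 0.0513
  P(Z=3)·f_3 = 0.64 × 0.28 = 0.1792
Normaliser: 0.0072 + 0.0513 + 0.1792 = 0.2377
Responsibility of Component 2: 0.0513 / 0.2377 ≈ 0.216

0.216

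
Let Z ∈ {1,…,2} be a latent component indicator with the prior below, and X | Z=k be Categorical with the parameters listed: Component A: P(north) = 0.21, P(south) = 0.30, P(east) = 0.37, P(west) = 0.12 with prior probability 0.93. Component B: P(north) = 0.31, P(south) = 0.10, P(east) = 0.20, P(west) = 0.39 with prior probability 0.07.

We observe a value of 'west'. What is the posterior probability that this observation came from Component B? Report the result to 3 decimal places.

The responsibility of component k is w_k f_k(x) divided by Σ_j w_j f_j(x).
Evaluate each component's likelihood at the observed value:
  f_A = P(west | comp) = 0.12
  f_B = P(west | comp) = 0.39
Multiply by the mixture weights:
  w_A·f_A = 0.93 × 0.12 = 0.1116
  w_B·f_B = 0.07 × 0.39 = 0.0273
Denominator: 0.1116 + 0.0273 = 0.1389
So the posterior for Component B is 0.0273 / 0.1389 ≈ 0.197.

0.197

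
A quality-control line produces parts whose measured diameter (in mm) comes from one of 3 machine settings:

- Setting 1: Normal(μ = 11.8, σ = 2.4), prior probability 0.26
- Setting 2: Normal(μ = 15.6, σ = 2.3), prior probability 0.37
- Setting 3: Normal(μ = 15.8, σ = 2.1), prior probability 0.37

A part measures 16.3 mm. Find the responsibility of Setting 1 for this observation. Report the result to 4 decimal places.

By Bayes' theorem, P(k | x) = w_k f_k(x) / Σ_j w_j f_j(x).
Component likelihoods at x = 16.3 mm:
  L_1 = (1/(2.4·√(2π)))·exp(−(16.3−11.8)²/(2·2.4²)) = 0.166226·exp(-1.75781) = 0.0286609
  L_2 = (1/(2.3·√(2π)))·exp(−(16.3−15.6)²/(2·2.3²)) = 0.173453·exp(-0.04631) = 0.165603
  L_3 = (1/(2.1·√(2π)))·exp(−(16.3−15.8)²/(2·2.1²)) = 0.189973·exp(-0.02834) = 0.184663
Unnormalised posteriors:
  w_1·L_1 = 0.26 × 0.0286609 = 0.00745185
  w_2·L_2 = 0.37 × 0.165603 = 0.0612731
  w_3·L_3 = 0.37 × 0.184663 = 0.0683255
Evidence: 0.00745185 + 0.0612731 + 0.0683255 = 0.13705
Responsibility of Setting 1: 0.00745185 / 0.13705 ≈ 0.0544

0.0544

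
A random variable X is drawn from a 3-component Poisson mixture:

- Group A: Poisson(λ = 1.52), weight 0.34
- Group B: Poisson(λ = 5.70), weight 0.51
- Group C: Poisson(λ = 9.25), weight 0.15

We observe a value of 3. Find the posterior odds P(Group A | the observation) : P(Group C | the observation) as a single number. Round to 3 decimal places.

22.887

The posterior odds equal the prior odds times the likelihood ratio: (π_i/π_j)·(f_i(x)/f_j(x)).
Poisson probabilities:
  L_A = e^(−1.52)·1.52^3/3! = 0.128012
  L_B = e^(−5.70)·5.70^3/3! = 0.103275
  L_C = e^(−9.25)·9.25^3/3! = 0.012678
Odds = (0.34/0.15) × (0.128012/0.012678) = 2.26667 × 10.0972 ≈ 22.887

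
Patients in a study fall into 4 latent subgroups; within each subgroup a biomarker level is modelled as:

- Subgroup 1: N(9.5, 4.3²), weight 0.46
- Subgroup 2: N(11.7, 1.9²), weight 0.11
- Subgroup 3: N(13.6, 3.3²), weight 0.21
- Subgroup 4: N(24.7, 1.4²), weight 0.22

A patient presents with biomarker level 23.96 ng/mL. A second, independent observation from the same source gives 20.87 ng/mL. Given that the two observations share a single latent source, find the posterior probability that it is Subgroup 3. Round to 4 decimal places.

Posterior ∝ prior × likelihood, so P(k | x) ∝ π_k f_k(x); normalise over all components.
Since both observations come from the same component, the likelihood for component k is f_k(x₁)·f_k(x₂).
  L_1 = [(1/(4.3·√(2π)))·exp(−(23.96−9.5)²/(2·4.3²)) = 0.092777·exp(-5.65418) = 0.000324984] × [0.00281325] = 9.14263e-07
  L_2 = [(1/(1.9·√(2π)))·exp(−(23.96−11.7)²/(2·1.9²)) = 0.209970·exp(-20.81823) = 1.90948e-10] × [1.83686e-06] = 3.50744e-16
  L_3 = [(1/(3.3·√(2π)))·exp(−(23.96−13.6)²/(2·3.3²)) = 0.120892·exp(-4.92790) = 0.000875463] × [0.0106784] = 9.34854e-06
  L_4 = [(1/(1.4·√(2π)))·exp(−(23.96−24.7)²/(2·1.4²)) = 0.284959·exp(-0.13969) = 0.247807] × [0.00675497] = 0.00167393
Weight by the priors:
  π_1·L_1 = 0.46 × 9.14263e-07 = 4.20561e-07
  π_2·L_2 = 0.11 × 3.50744e-16 = 3.85819e-17
  π_3·L_3 = 0.21 × 9.34854e-06 = 1.96319e-06
  π_4·L_4 = 0.22 × 0.00167393 = 0.000368264
Normaliser: 4.20561e-07 + 3.85819e-17 + 1.96319e-06 + 0.000368264 = 0.000370648
Responsibility of Subgroup 3: 1.96319e-06 / 0.000370648 ≈ 0.0053

0.0053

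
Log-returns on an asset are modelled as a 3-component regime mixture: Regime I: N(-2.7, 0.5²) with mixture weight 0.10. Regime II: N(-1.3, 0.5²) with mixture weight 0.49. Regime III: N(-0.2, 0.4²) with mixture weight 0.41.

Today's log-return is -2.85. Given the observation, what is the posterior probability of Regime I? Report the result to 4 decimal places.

0.9597

Apply Bayes' rule: the posterior for each component is proportional to its prior times its likelihood at x.
Component likelihoods at x = -2.85:
  p_I = 0.762776
  p_II = 0.00653364
  p_III = 2.93847e-10
Multiply by the mixture weights:
  π_I·p_I = 0.10 × 0.762776 = 0.0762776
  π_II·p_II = 0.49 × 0.00653364 = 0.00320148
  π_III·p_III = 0.41 × 2.93847e-10 = 1.20477e-10
Marginal: 0.0762776 + 0.00320148 + 1.20477e-10 = 0.079479
P(Regime I | data) ≈ 0.9597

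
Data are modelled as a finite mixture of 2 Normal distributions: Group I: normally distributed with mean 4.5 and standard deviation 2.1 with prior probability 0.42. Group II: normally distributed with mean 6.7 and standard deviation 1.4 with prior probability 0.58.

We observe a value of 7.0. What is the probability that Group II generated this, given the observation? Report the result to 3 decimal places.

0.804

P(component k | x) = π_k·f_k(x) / marginal(x), where marginal(x) = Σ_j π_j·f_j(x).
Evaluate each component's likelihood at the observed value:
  p_I = (1/(2.1·√(2π)))·exp(−(7.0−4.5)²/(2·2.1²)) = 0.189973·exp(-0.70862) = 0.0935282
  p_II = (1/(1.4·√(2π)))·exp(−(7.0−6.7)²/(2·1.4²)) = 0.284959·exp(-0.02296) = 0.278491
Prior × likelihood for each component:
  π_I·p_I = 0.42 × 0.0935282 = 0.0392818
  π_II·p_II = 0.58 × 0.278491 = 0.161525
Sum: 0.0392818 + 0.161525 = 0.200807
P(Group II | 7.0) = 0.161525 / 0.200807 ≈ 0.804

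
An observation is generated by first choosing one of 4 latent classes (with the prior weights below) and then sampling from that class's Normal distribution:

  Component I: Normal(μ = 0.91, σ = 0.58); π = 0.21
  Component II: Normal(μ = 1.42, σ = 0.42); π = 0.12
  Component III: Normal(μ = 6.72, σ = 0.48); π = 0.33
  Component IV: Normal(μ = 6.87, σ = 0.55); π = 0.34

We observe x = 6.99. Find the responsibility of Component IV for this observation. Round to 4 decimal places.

Apply Bayes' rule: the posterior for each component is proportional to its prior times its likelihood at x.
Evaluate each component's likelihood at the observed value:
  p_I = (1/(0.58·√(2π)))·exp(−(6.99−0.91)²/(2·0.58²)) = 0.687832·exp(-54.94411) = 9.45271e-25
  p_II = (1/(0.42·√(2π)))·exp(−(6.99−1.42)²/(2·0.42²)) = 0.949863·exp(-87.93906) = 6.11241e-39
  p_III = (1/(0.48·√(2π)))·exp(−(6.99−6.72)²/(2·0.48²)) = 0.831130·exp(-0.15820) = 0.709516
  p_IV = (1/(0.55·√(2π)))·exp(−(6.99−6.87)²/(2·0.55²)) = 0.725350·exp(-0.02380) = 0.708289
Multiply by the mixture weights:
  w_I·p_I = 0.21 × 9.45271e-25 = 1.98507e-25
  w_II·p_II = 0.12 × 6.11241e-39 = 7.3349e-40
  w_III·p_III = 0.33 × 0.709516 = 0.23414
  w_IV·p_IV = 0.34 × 0.708289 = 0.240818
Denominator: 1.98507e-25 + 7.3349e-40 + 0.23414 + 0.240818 = 0.474958
So the posterior for Component IV is 0.240818 / 0.474958 ≈ 0.5070.

0.5070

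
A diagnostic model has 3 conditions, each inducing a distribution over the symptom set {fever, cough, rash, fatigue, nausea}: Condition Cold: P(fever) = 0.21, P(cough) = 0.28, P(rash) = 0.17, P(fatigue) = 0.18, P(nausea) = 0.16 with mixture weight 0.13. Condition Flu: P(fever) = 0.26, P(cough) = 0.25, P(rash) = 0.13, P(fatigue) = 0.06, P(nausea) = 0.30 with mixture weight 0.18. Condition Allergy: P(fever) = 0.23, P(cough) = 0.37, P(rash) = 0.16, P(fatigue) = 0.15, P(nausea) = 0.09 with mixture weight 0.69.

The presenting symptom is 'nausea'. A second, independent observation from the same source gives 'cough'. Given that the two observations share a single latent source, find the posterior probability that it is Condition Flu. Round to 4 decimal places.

Apply Bayes' rule: the posterior for each component is proportional to its prior times its likelihood at x.
Since both observations come from the same component, the likelihood for component k is f_k(x₁)·f_k(x₂).
  f_Cold = [P(nausea | comp) = 0.16] × [0.28] = 0.0448
  f_Flu = [P(nausea | comp) = 0.30] × [0.25] = 0.075
  f_Allergy = [P(nausea | comp) = 0.09] × [0.37] = 0.0333
Multiply by the mixture weights:
  π_Cold·f_Cold = 0.13 × 0.0448 = 0.005824
  π_Flu·f_Flu = 0.18 × 0.075 = 0.0135
  π_Allergy·f_Allergy = 0.69 × 0.0333 = 0.022977
Sum: 0.005824 + 0.0135 + 0.022977 = 0.042301
Responsibility of Condition Flu: 0.0135 / 0.042301 ≈ 0.3191

0.3191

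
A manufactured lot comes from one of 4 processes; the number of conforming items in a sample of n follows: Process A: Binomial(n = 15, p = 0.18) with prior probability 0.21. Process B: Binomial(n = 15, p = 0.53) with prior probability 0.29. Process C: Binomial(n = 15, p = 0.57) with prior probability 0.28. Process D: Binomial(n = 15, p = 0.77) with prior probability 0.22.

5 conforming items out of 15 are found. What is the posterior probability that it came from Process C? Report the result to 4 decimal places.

0.2349

The responsibility of component k is π_k f_k(x) divided by Σ_j π_j f_j(x).
Component likelihoods at x = 5 conforming items out of 15:
  L_A = C(15,5)·0.18^5·0.82^10 = 3003·0.000188957·0.137448 = 0.0779931
  L_B = C(15,5)·0.53^5·0.47^10 = 3003·0.0418195·0.000525991 = 0.0660562
  L_C = C(15,5)·0.57^5·0.43^10 = 3003·0.0601692·0.000216115 = 0.0390494
  L_D = C(15,5)·0.77^5·0.23^10 = 3003·0.270678·4.14265e-07 = 0.000336734
Multiply by the mixture weights:
  π_A·L_A = 0.21 × 0.0779931 = 0.0163786
  π_B·L_B = 0.29 × 0.0660562 = 0.0191563
  π_C·L_C = 0.28 × 0.0390494 = 0.0109338
  π_D·L_D = 0.22 × 0.000336734 = 7.40815e-05
Marginal: 0.0163786 + 0.0191563 + 0.0109338 + 7.40815e-05 = 0.0465428
P(Process C | the observation) ≈ 0.2349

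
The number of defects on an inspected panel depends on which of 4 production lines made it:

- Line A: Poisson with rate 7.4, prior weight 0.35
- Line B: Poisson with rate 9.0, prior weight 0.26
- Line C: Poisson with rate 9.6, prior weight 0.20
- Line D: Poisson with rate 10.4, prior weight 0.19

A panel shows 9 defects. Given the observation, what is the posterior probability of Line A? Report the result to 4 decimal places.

0.3215

The responsibility of component k is P(Z=k) f_k(x) divided by Σ_j P(Z=j) f_j(x).
Poisson probabilities:
  L_A = e^(−7.4)·7.4^9/9! = 0.112084
  L_B = e^(−9.0)·9.0^9/9! = 0.131756
  L_C = e^(−9.6)·9.6^9/9! = 0.129256
  L_D = e^(−10.4)·10.4^9/9! = 0.119364
Unnormalised posteriors:
  P(Z=A)·L_A = 0.35 × 0.112084 = 0.0392294
  P(Z=B)·L_B = 0.26 × 0.131756 = 0.0342565
  P(Z=C)·L_C = 0.20 × 0.129256 = 0.0258512
  P(Z=D)·L_D = 0.19 × 0.119364 = 0.0226792
Normaliser: 0.0392294 + 0.0342565 + 0.0258512 + 0.0226792 = 0.122016
P(Line A | the observation) = 0.0392294 / 0.122016 ≈ 0.3215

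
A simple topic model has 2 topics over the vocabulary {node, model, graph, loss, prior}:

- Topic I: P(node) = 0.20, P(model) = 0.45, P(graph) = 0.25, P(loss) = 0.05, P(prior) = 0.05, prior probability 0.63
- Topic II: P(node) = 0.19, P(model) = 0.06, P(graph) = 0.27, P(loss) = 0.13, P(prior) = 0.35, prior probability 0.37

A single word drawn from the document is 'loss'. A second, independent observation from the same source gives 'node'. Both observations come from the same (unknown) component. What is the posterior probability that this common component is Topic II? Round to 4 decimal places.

By Bayes' theorem, P(k | x) = π_k f_k(x) / Σ_j π_j f_j(x).
Since both observations come from the same component, the likelihood for component k is f_k(x₁)·f_k(x₂).
  f_I = [0.05] × [0.2] = 0.01
  f_II = [0.13] × [0.19] = 0.0247
Prior × likelihood for each component:
  π_I·f_I = 0.63 × 0.01 = 0.0063
  π_II·f_II = 0.37 × 0.0247 = 0.009139
Marginal: 0.0063 + 0.009139 = 0.015439
Responsibility of Topic II: 0.009139 / 0.015439 ≈ 0.5919

0.5919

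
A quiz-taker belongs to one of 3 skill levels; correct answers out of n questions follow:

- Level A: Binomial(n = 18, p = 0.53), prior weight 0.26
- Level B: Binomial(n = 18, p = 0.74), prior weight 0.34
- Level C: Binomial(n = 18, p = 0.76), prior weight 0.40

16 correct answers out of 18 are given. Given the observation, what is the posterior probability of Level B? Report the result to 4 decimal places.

0.3925

P(component k | x) = π_k·f_k(x) / marginal(x), where marginal(x) = Σ_j π_j·f_j(x).
Evaluate each component's likelihood at the observed value:
  f_A = 0.00131009
  f_B = 0.0836268
  f_C = 0.109177
Multiply by the mixture weights:
  π_A·f_A = 0.26 × 0.00131009 = 0.000340623
  π_B·f_B = 0.34 × 0.0836268 = 0.0284331
  π_C·f_C = 0.40 × 0.109177 = 0.0436708
Marginal: 0.000340623 + 0.0284331 + 0.0436708 = 0.0724446
P(Level B | 16 correct answers out of 18) = 0.0284331 / 0.0724446 ≈ 0.3925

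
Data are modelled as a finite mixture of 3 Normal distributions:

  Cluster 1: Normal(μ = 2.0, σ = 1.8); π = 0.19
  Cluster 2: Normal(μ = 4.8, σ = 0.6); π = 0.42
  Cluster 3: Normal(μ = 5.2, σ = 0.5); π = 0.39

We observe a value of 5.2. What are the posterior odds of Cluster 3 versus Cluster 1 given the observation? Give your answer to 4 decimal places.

The posterior odds equal the prior odds times the likelihood ratio: (π_i/π_j)·(f_i(x)/f_j(x)).
Component likelihoods at x = 5.2:
  f_1 = 0.0456399
  f_2 = 0.532413
  f_3 = 0.797885
0.311175 / 0.00867159 ≈ 35.8844

35.8844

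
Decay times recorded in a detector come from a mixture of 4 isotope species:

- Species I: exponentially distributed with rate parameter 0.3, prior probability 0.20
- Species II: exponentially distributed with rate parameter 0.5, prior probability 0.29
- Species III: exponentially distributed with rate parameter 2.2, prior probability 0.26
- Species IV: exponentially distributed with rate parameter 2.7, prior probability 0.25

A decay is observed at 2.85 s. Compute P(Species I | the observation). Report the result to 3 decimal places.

0.413

Apply Bayes' rule: the posterior for each component is proportional to its prior times its likelihood at x.
Component likelihoods at x = 2.85 s:
  p_I = 0.3·e^(−0.3·2.85) = 0.3·e^(−0.8550) = 0.127585
  p_II = 0.5·e^(−0.5·2.85) = 0.5·e^(−1.4250) = 0.120254
  p_III = 2.2·e^(−2.2·2.85) = 2.2·e^(−6.2700) = 0.0041629
  p_IV = 2.7·e^(−2.7·2.85) = 2.7·e^(−7.6950) = 0.00122876
Prior × likelihood for each component:
  π_I·p_I = 0.20 × 0.127585 = 0.025517
  π_II·p_II = 0.29 × 0.120254 = 0.0348737
  π_III·p_III = 0.26 × 0.0041629 = 0.00108235
  π_IV·p_IV = 0.25 × 0.00122876 = 0.00030719
Marginal: 0.025517 + 0.0348737 + 0.00108235 + 0.00030719 = 0.0617803
Responsibility of Species I: 0.025517 / 0.0617803 ≈ 0.413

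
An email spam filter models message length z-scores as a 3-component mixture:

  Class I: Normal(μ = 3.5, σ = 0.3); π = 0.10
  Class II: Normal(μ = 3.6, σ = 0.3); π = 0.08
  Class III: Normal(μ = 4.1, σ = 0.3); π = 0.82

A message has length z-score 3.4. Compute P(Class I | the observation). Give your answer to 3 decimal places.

The responsibility of component k is π_k f_k(x) divided by Σ_j π_j f_j(x).
Evaluate each component's likelihood at the observed value:
  p_I = (1/(0.3·√(2π)))·exp(−(3.4−3.5)²/(2·0.3²)) = 1.329808·exp(-0.05556) = 1.25794
  p_II = (1/(0.3·√(2π)))·exp(−(3.4−3.6)²/(2·0.3²)) = 1.329808·exp(-0.22222) = 1.06483
  p_III = (1/(0.3·√(2π)))·exp(−(3.4−4.1)²/(2·0.3²)) = 1.329808·exp(-2.72222) = 0.0874063
Weight by the priors:
  π_I·p_I = 0.10 × 1.25794 = 0.125794
  π_II·p_II = 0.08 × 1.06483 = 0.0851861
  π_III·p_III = 0.82 × 0.0874063 = 0.0716732
Sum: 0.125794 + 0.0851861 + 0.0716732 = 0.282654
So the posterior for Class I is 0.125794 / 0.282654 ≈ 0.445.

0.445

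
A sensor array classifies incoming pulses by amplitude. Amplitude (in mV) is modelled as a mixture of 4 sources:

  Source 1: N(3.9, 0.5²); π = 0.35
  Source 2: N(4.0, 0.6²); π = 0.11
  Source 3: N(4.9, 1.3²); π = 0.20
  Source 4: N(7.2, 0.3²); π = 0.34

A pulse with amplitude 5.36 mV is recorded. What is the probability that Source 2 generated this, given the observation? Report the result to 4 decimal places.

0.0834

P(component k | x) = π_k·f_k(x) / marginal(x), where marginal(x) = Σ_j π_j·f_j(x).
Normal densities:
  f_1 = (1/(0.5·√(2π)))·exp(−(5.36−3.9)²/(2·0.5²)) = 0.797885·exp(-4.26320) = 0.011232
  f_2 = (1/(0.6·√(2π)))·exp(−(5.36−4.0)²/(2·0.6²)) = 0.664904·exp(-2.56889) = 0.0509453
  f_3 = (1/(1.3·√(2π)))·exp(−(5.36−4.9)²/(2·1.3²)) = 0.306879·exp(-0.06260) = 0.288256
  f_4 = (1/(0.3·√(2π)))·exp(−(5.36−7.2)²/(2·0.3²)) = 1.329808·exp(-18.80889) = 9.0197e-09
Prior × likelihood for each component:
  π_1·f_1 = 0.35 × 0.011232 = 0.00393119
  π_2·f_2 = 0.11 × 0.0509453 = 0.00560399
  π_3·f_3 = 0.20 × 0.288256 = 0.0576512
  π_4·f_4 = 0.34 × 9.0197e-09 = 3.0667e-09
Marginal: 0.00393119 + 0.00560399 + 0.0576512 + 3.0667e-09 = 0.0671864
Responsibility of Source 2: 0.00560399 / 0.0671864 ≈ 0.0834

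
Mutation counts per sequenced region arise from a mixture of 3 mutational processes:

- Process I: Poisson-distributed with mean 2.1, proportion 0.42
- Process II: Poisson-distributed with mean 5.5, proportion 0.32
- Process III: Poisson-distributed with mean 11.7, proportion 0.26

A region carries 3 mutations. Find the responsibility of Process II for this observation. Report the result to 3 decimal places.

Posterior ∝ prior × likelihood, so P(k | x) ∝ π_k f_k(x); normalise over all components.
Evaluate each component's likelihood at the observed value:
  L_I = 0.189011
  L_II = 0.113323
  L_III = 0.00221391
Prior × likelihood for each component:
  π_I·L_I = 0.42 × 0.189011 = 0.0793848
  π_II·L_II = 0.32 × 0.113323 = 0.0362633
  π_III·L_III = 0.26 × 0.00221391 = 0.000575618
Marginal: 0.0793848 + 0.0362633 + 0.000575618 = 0.116224
P(Process II | the observation) ≈ 0.312

0.312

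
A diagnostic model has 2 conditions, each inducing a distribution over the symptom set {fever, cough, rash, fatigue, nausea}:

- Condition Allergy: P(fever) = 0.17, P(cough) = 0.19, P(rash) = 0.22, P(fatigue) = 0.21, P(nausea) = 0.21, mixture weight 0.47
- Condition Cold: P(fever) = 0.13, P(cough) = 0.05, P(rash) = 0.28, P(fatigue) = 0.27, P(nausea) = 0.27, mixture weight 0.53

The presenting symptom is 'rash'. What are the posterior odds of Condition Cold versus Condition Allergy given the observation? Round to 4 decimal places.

1.4352

Only the two components matter; the odds are (w_i f_i(x)) / (w_j f_j(x)).
Categorical probabilities:
  p_Allergy = P(rash | comp) = 0.22
  p_Cold = P(rash | comp) = 0.28
Odds = (0.53/0.47) × (0.28/0.22) = 1.12766 × 1.27273 ≈ 1.4352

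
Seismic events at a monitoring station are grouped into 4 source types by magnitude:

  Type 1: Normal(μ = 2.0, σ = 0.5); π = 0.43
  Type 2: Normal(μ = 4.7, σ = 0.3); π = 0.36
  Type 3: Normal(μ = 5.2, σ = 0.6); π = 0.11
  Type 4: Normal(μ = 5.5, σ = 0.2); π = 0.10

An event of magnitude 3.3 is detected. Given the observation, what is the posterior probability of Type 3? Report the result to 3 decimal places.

Posterior ∝ prior × likelihood, so P(k | x) ∝ P(Z=k) f_k(x); normalise over all components.
Component likelihoods at x = 3.3:
  L_1 = 0.0271659
  L_2 = 2.48202e-05
  L_3 = 0.00441829
  L_4 = 1.05941e-26
Multiply by the mixture weights:
  P(Z=1)·L_1 = 0.43 × 0.0271659 = 0.0116814
  P(Z=2)·L_2 = 0.36 × 2.48202e-05 = 8.93526e-06
  P(Z=3)·L_3 = 0.11 × 0.00441829 = 0.000486012
  P(Z=4)·L_4 = 0.10 × 1.05941e-26 = 1.05941e-27
Sum: 0.0116814 + 8.93526e-06 + 0.000486012 + 1.05941e-27 = 0.0121763
P(Type 3 | data) ≈ 0.040

0.040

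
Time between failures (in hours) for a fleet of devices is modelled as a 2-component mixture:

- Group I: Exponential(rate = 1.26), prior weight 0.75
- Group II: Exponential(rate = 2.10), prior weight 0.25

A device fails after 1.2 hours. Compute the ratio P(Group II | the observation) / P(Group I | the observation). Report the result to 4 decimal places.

The posterior odds equal the prior odds times the likelihood ratio: (w_i/w_j)·(f_i(x)/f_j(x)).
Evaluate each component's likelihood at the observed value:
  L_I = 1.26·e^(−1.26·1.2) = 1.26·e^(−1.5120) = 0.27779
  L_II = 2.10·e^(−2.10·1.2) = 2.10·e^(−2.5200) = 0.168965
Posterior odds = (w_II·L_II) / (w_I·L_I) = (0.25·0.168965) / (0.75·0.27779) = 0.0422413 / 0.208343 ≈ 0.2027

0.2027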